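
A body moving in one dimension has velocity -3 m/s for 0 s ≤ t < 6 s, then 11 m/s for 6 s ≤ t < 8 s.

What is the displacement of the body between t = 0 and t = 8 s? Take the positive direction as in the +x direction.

4 m

Net displacement equals the area under the velocity-time graph (areas below the axis count negative).
0–6 s: -3 × 6 = -18 m
6–8 s: 11 × 2 = 22 m
Net displacement = 4 m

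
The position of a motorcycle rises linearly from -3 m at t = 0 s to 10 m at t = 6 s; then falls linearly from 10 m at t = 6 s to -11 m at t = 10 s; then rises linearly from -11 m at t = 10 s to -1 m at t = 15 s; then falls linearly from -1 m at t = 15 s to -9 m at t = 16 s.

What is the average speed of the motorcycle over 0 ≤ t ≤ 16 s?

3.25 m/s

Average speed = (total path length)/(elapsed time); on a piecewise-linear x-t graph the path length is Σ|Δx|.
0–6 s: |Δx| = |10 − -3| = 13 m
6–10 s: |Δx| = |-11 − 10| = 21 m
10–15 s: |Δx| = |-1 − -11| = 10 m
15–16 s: |Δx| = |-9 − -1| = 8 m
Total path = 52 m; average speed = 52/16 = 3.25 m/s.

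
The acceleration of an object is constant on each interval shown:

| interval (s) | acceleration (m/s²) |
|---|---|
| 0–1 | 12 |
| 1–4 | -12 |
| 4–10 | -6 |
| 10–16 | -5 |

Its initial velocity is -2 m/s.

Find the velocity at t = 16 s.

Δv equals the area under the a-t graph; then v = v₀ + Δv.
0–1 s: 12 × 1 = 12 m/s
1–4 s: -12 × 3 = -36 m/s
4–10 s: -6 × 6 = -36 m/s
10–16 s: -5 × 6 = -30 m/s
Δv = -90 m/s, so v(16) = -2 + (-90) = -92 m/s.

-92 m/s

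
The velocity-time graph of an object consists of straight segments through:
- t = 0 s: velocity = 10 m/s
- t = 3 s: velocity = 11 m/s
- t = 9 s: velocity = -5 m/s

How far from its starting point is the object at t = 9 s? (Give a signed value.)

Displacement is the signed area under the v-t curve.
0–3 s: ½(10 + 11)(3) = 31.5 m
3–9 s: ½(11 + -5)(6) = 18 m
Net displacement = 49.5 m

49.5 m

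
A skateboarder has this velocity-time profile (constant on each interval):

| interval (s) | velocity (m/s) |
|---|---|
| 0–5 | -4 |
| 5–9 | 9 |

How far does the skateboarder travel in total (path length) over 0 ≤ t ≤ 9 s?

56 m

Distance (not displacement) is the total path length: add the absolute areas under v-t.
0–5 s: |-4| × 5 = 20 m
5–9 s: |9| × 4 = 36 m
Total distance = 56 m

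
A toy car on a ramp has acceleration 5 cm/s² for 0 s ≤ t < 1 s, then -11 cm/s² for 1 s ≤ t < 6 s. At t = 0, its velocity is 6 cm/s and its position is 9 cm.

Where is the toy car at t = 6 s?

-65 cm

On each constant-a segment, Δv = aΔt and Δx = v₀Δt + ½aΔt²; chain segment to segment.
0–1 s: v starts 6 cm/s; Δx = 6·1 + ½·5·1² = 8.5 cm; v ends 11 cm/s.
1–6 s: v starts 11 cm/s; Δx = 11·5 + ½·-11·5² = -82.5 cm; v ends -44 cm/s.
x(6) = 9 + Σ Δx = -65 cm.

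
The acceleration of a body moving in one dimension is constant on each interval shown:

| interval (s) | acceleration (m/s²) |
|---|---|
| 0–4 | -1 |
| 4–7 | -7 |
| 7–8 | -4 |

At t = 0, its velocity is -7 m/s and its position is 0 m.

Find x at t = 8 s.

-134.5 m

On each constant-a segment, Δv = aΔt and Δx = v₀Δt + ½aΔt²; chain segment to segment.
0–4 s: v starts -7 m/s; Δx = -7·4 + ½·-1·4² = -36 m; v ends -11 m/s.
4–7 s: v starts -11 m/s; Δx = -11·3 + ½·-7·3² = -64.5 m; v ends -32 m/s.
7–8 s: v starts -32 m/s; Δx = -32·1 + ½·-4·1² = -34 m; v ends -36 m/s.
x(8) = 0 + Σ Δx = -134.5 m.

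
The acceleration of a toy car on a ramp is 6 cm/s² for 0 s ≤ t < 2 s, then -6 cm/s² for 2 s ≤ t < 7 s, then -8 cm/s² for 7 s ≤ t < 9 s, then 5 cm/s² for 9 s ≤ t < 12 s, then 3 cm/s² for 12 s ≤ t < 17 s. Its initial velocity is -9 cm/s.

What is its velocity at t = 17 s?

-13 cm/s

Δv equals the area under the a-t graph; then v = v₀ + Δv.
0–2 s: 6 × 2 = 12 cm/s
2–7 s: -6 × 5 = -30 cm/s
7–9 s: -8 × 2 = -16 cm/s
9–12 s: 5 × 3 = 15 cm/s
12–17 s: 3 × 5 = 15 cm/s
Δv = -4 cm/s, so v(17) = -9 + (-4) = -13 cm/s.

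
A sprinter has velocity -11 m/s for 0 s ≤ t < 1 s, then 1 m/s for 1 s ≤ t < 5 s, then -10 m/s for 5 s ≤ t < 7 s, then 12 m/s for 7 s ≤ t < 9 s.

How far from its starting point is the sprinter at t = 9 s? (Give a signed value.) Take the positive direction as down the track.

Net displacement equals the area under the velocity-time graph (areas below the axis count negative).
0–1 s: -11 × 1 = -11 m
1–5 s: 1 × 4 = 4 m
5–7 s: -10 × 2 = -20 m
7–9 s: 12 × 2 = 24 m
Net displacement = -3 m

-3 m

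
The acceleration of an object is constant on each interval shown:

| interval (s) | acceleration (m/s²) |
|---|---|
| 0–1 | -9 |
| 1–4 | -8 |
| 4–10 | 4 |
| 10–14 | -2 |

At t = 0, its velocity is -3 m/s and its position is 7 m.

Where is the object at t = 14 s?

On each constant-a segment, Δv = aΔt and Δx = v₀Δt + ½aΔt²; chain segment to segment.
0–1 s: v starts -3 m/s; Δx = -3·1 + ½·-9·1² = -7.5 m; v ends -12 m/s.
1–4 s: v starts -12 m/s; Δx = -12·3 + ½·-8·3² = -72 m; v ends -36 m/s.
4–10 s: v starts -36 m/s; Δx = -36·6 + ½·4·6² = -144 m; v ends -12 m/s.
10–14 s: v starts -12 m/s; Δx = -12·4 + ½·-2·4² = -64 m; v ends -20 m/s.
x(14) = 7 + Σ Δx = -280.5 m.

-280.5 m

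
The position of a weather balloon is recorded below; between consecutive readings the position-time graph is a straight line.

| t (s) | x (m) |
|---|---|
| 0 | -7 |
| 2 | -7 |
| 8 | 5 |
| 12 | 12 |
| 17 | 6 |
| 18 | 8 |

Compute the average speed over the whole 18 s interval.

Average speed = (total path length)/(elapsed time); on a piecewise-linear x-t graph the path length is Σ|Δx|.
0–2 s: |Δx| = |-7 − -7| = 0 m
2–8 s: |Δx| = |5 − -7| = 12 m
8–12 s: |Δx| = |12 − 5| = 7 m
12–17 s: |Δx| = |6 − 12| = 6 m
17–18 s: |Δx| = |8 − 6| = 2 m
Total path = 27 m; average speed = 27/18 = 1.5 m/s.

1.5 m/s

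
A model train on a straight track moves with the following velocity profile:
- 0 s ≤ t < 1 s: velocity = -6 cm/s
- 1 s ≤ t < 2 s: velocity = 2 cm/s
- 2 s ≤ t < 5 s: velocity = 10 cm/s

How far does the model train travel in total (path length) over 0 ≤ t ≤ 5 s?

Distance (not displacement) is the total path length: add the absolute areas under v-t.
0–1 s: |-6| × 1 = 6 cm
1–2 s: |2| × 1 = 2 cm
2–5 s: |10| × 3 = 30 cm
Total distance = 38 cm

38 cm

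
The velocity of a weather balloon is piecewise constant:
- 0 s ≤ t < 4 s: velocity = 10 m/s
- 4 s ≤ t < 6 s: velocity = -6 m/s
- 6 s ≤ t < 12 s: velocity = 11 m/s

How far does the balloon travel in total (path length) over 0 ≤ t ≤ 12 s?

Total distance travelled is ∫|v| dt — sum the magnitudes of each area piece.
0–4 s: |10| × 4 = 40 m
4–6 s: |-6| × 2 = 12 m
6–12 s: |11| × 6 = 66 m
Total distance = 118 m

118 m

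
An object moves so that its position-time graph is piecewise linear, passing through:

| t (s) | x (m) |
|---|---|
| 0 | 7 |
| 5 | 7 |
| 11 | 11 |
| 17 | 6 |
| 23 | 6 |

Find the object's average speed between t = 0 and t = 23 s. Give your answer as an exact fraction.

Average speed = (total path length)/(elapsed time); on a piecewise-linear x-t graph the path length is Σ|Δx|.
0–5 s: |Δx| = |7 − 7| = 0 m
5–11 s: |Δx| = |11 − 7| = 4 m
11–17 s: |Δx| = |6 − 11| = 5 m
17–23 s: |Δx| = |6 − 6| = 0 m
Total path = 9 m; average speed = 9/23 = 9/23 m/s.

9/23 m/s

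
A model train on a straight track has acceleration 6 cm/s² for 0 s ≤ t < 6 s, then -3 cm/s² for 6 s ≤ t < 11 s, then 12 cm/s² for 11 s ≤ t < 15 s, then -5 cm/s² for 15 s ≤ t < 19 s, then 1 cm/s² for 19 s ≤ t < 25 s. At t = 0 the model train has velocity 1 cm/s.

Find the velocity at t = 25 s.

56 cm/s

Δv equals the area under the a-t graph; then v = v₀ + Δv.
0–6 s: 6 × 6 = 36 cm/s
6–11 s: -3 × 5 = -15 cm/s
11–15 s: 12 × 4 = 48 cm/s
15–19 s: -5 × 4 = -20 cm/s
19–25 s: 1 × 6 = 6 cm/s
Δv = 55 cm/s, so v(25) = 1 + (55) = 56 cm/s.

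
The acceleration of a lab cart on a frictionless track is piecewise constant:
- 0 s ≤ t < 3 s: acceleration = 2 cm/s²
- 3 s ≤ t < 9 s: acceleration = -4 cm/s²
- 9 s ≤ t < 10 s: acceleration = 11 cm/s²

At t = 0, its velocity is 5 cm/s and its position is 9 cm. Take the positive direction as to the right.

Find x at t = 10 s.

19.5 cm

On each constant-a segment, Δv = aΔt and Δx = v₀Δt + ½aΔt²; chain segment to segment.
0–3 s: v starts 5 cm/s; Δx = 5·3 + ½·2·3² = 24 cm; v ends 11 cm/s.
3–9 s: v starts 11 cm/s; Δx = 11·6 + ½·-4·6² = -6 cm; v ends -13 cm/s.
9–10 s: v starts -13 cm/s; Δx = -13·1 + ½·11·1² = -7.5 cm; v ends -2 cm/s.
x(10) = 9 + Σ Δx = 19.5 cm.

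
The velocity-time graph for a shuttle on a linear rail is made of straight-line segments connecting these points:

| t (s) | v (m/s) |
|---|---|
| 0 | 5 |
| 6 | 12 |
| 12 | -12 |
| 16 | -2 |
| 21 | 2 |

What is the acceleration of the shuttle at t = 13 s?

2.5 m/s²

Acceleration is the slope of the v-t graph on 12–16 s: (-2 − -12)/(16 − 12) = 2.5 m/s².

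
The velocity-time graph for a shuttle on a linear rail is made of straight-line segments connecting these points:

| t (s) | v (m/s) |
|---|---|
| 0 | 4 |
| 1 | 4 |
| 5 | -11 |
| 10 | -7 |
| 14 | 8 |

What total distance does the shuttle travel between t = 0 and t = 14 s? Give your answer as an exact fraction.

Total distance travelled is ∫|v| dt — sum the magnitudes of each area piece.
0–1 s: |4| × 1 = 4 m
1–5 s: v = 0 at t = 31/15 s; triangle areas 32/15 + 242/15 = 274/15 m
5–10 s: |½(-11 + -7)(5)| = 45 m
10–14 s: v = 0 at t = 178/15 s; triangle areas 98/15 + 128/15 = 226/15 m
Total distance = 247/3 m

247/3 m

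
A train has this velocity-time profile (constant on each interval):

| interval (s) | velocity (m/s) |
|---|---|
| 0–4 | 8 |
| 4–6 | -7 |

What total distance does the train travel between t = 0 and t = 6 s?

Total distance travelled is ∫|v| dt — sum the magnitudes of each area piece.
0–4 s: |8| × 4 = 32 m
4–6 s: |-7| × 2 = 14 m
Total distance = 46 m

46 m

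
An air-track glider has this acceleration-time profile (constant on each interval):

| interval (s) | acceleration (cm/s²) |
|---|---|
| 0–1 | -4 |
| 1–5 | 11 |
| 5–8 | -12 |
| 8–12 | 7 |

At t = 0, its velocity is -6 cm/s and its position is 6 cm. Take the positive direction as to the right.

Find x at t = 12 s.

142 cm

On each constant-a segment, Δv = aΔt and Δx = v₀Δt + ½aΔt²; chain segment to segment.
0–1 s: v starts -6 cm/s; Δx = -6·1 + ½·-4·1² = -8 cm; v ends -10 cm/s.
1–5 s: v starts -10 cm/s; Δx = -10·4 + ½·11·4² = 48 cm; v ends 34 cm/s.
5–8 s: v starts 34 cm/s; Δx = 34·3 + ½·-12·3² = 48 cm; v ends -2 cm/s.
8–12 s: v starts -2 cm/s; Δx = -2·4 + ½·7·4² = 48 cm; v ends 26 cm/s.
x(12) = 6 + Σ Δx = 142 cm.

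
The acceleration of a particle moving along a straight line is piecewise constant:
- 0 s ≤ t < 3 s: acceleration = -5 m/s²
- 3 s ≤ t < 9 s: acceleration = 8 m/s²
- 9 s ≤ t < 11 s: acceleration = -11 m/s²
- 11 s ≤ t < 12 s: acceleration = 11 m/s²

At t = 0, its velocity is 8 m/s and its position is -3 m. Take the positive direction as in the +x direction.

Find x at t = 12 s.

185 m

On each constant-a segment, Δv = aΔt and Δx = v₀Δt + ½aΔt²; chain segment to segment.
0–3 s: v starts 8 m/s; Δx = 8·3 + ½·-5·3² = 1.5 m; v ends -7 m/s.
3–9 s: v starts -7 m/s; Δx = -7·6 + ½·8·6² = 102 m; v ends 41 m/s.
9–11 s: v starts 41 m/s; Δx = 41·2 + ½·-11·2² = 60 m; v ends 19 m/s.
11–12 s: v starts 19 m/s; Δx = 19·1 + ½·11·1² = 24.5 m; v ends 30 m/s.
x(12) = -3 + Σ Δx = 185 m.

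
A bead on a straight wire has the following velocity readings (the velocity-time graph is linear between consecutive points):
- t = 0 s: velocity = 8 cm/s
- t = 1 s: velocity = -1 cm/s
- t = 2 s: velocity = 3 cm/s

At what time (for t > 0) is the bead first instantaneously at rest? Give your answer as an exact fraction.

t = 8/9 s

v changes sign on 0–1 s (from 8 to -1); the graph is linear there, so v = 0 at t = 0 + (-8)·(1 − 0)/(-1 − 8) = 8/9 s.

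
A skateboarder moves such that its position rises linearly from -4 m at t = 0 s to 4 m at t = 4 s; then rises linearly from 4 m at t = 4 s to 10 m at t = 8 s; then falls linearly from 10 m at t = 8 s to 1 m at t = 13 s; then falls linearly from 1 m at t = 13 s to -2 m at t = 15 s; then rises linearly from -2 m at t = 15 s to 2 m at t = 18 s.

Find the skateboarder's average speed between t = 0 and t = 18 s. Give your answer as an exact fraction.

Average speed = (total path length)/(elapsed time); on a piecewise-linear x-t graph the path length is Σ|Δx|.
0–4 s: |Δx| = |4 − -4| = 8 m
4–8 s: |Δx| = |10 − 4| = 6 m
8–13 s: |Δx| = |1 − 10| = 9 m
13–15 s: |Δx| = |-2 − 1| = 3 m
15–18 s: |Δx| = |2 − -2| = 4 m
Total path = 30 m; average speed = 30/18 = 5/3 m/s.

5/3 m/s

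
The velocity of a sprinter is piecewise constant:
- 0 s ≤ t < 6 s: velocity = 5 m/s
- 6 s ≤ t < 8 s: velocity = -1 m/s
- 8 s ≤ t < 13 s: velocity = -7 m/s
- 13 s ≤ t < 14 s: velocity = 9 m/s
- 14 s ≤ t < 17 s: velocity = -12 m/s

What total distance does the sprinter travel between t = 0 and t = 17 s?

Total distance travelled is ∫|v| dt — sum the magnitudes of each area piece.
0–6 s: |5| × 6 = 30 m
6–8 s: |-1| × 2 = 2 m
8–13 s: |-7| × 5 = 35 m
13–14 s: |9| × 1 = 9 m
14–17 s: |-12| × 3 = 36 m
Total distance = 112 m

112 m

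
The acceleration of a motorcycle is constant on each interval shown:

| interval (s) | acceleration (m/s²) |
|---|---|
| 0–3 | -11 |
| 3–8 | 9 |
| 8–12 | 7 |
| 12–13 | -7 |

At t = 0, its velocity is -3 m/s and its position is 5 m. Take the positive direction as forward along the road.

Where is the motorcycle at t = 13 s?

4.5 m

On each constant-a segment, Δv = aΔt and Δx = v₀Δt + ½aΔt²; chain segment to segment.
0–3 s: v starts -3 m/s; Δx = -3·3 + ½·-11·3² = -58.5 m; v ends -36 m/s.
3–8 s: v starts -36 m/s; Δx = -36·5 + ½·9·5² = -67.5 m; v ends 9 m/s.
8–12 s: v starts 9 m/s; Δx = 9·4 + ½·7·4² = 92 m; v ends 37 m/s.
12–13 s: v starts 37 m/s; Δx = 37·1 + ½·-7·1² = 33.5 m; v ends 30 m/s.
x(13) = 5 + Σ Δx = 4.5 m.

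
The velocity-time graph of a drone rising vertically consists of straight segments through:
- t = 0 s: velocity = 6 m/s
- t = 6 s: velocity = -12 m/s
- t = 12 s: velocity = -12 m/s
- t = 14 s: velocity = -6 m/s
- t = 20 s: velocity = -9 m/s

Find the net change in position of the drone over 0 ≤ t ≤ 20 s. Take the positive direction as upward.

-153 m

Displacement is the signed area under the v-t curve.
0–6 s: ½(6 + -12)(6) = -18 m
6–12 s: -12 × 6 = -72 m
12–14 s: ½(-12 + -6)(2) = -18 m
14–20 s: ½(-6 + -9)(6) = -45 m
Net displacement = -153 m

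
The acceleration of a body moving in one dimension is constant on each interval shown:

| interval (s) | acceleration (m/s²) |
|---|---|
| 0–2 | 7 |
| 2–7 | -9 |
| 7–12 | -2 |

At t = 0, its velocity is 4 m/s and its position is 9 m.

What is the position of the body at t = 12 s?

On each constant-a segment, Δv = aΔt and Δx = v₀Δt + ½aΔt²; chain segment to segment.
0–2 s: v starts 4 m/s; Δx = 4·2 + ½·7·2² = 22 m; v ends 18 m/s.
2–7 s: v starts 18 m/s; Δx = 18·5 + ½·-9·5² = -22.5 m; v ends -27 m/s.
7–12 s: v starts -27 m/s; Δx = -27·5 + ½·-2·5² = -160 m; v ends -37 m/s.
x(12) = 9 + Σ Δx = -151.5 m.

-151.5 m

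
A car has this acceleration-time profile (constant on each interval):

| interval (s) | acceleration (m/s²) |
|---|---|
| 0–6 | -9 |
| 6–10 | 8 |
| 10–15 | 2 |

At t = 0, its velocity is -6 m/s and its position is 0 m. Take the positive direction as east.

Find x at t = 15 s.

-489 m

On each constant-a segment, Δv = aΔt and Δx = v₀Δt + ½aΔt²; chain segment to segment.
0–6 s: v starts -6 m/s; Δx = -6·6 + ½·-9·6² = -198 m; v ends -60 m/s.
6–10 s: v starts -60 m/s; Δx = -60·4 + ½·8·4² = -176 m; v ends -28 m/s.
10–15 s: v starts -28 m/s; Δx = -28·5 + ½·2·5² = -115 m; v ends -18 m/s.
x(15) = 0 + Σ Δx = -489 m.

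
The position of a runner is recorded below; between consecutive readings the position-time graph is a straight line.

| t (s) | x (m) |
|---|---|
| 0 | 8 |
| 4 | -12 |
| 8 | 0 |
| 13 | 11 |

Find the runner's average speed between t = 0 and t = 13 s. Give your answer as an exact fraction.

43/13 m/s

Average speed = (total path length)/(elapsed time); on a piecewise-linear x-t graph the path length is Σ|Δx|.
0–4 s: |Δx| = |-12 − 8| = 20 m
4–8 s: |Δx| = |0 − -12| = 12 m
8–13 s: |Δx| = |11 − 0| = 11 m
Total path = 43 m; average speed = 43/13 = 43/13 m/s.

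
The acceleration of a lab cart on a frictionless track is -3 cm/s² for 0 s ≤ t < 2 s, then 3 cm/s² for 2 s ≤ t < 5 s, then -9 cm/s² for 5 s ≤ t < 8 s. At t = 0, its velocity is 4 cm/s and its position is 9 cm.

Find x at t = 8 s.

-1 cm

On each constant-a segment, Δv = aΔt and Δx = v₀Δt + ½aΔt²; chain segment to segment.
0–2 s: v starts 4 cm/s; Δx = 4·2 + ½·-3·2² = 2 cm; v ends -2 cm/s.
2–5 s: v starts -2 cm/s; Δx = -2·3 + ½·3·3² = 7.5 cm; v ends 7 cm/s.
5–8 s: v starts 7 cm/s; Δx = 7·3 + ½·-9·3² = -19.5 cm; v ends -20 cm/s.
x(8) = 9 + Σ Δx = -1 cm.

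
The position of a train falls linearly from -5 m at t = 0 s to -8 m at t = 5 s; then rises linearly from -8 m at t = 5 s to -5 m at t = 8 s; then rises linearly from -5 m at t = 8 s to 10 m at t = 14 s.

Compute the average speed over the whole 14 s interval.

1.5 m/s

Average speed = (total path length)/(elapsed time); on a piecewise-linear x-t graph the path length is Σ|Δx|.
0–5 s: |Δx| = |-8 − -5| = 3 m
5–8 s: |Δx| = |-5 − -8| = 3 m
8–14 s: |Δx| = |10 − -5| = 15 m
Total path = 21 m; average speed = 21/14 = 1.5 m/s.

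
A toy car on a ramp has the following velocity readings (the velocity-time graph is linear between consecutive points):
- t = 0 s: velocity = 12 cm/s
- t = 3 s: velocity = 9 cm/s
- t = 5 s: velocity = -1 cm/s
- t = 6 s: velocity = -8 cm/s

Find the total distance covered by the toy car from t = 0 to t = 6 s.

Total distance travelled is ∫|v| dt — sum the magnitudes of each area piece.
0–3 s: |½(12 + 9)(3)| = 31.5 cm
3–5 s: v = 0 at t = 4.8 s; triangle areas 8.1 + 0.1 = 8.2 cm
5–6 s: |½(-1 + -8)(1)| = 4.5 cm
Total distance = 44.2 cm

44.2 cm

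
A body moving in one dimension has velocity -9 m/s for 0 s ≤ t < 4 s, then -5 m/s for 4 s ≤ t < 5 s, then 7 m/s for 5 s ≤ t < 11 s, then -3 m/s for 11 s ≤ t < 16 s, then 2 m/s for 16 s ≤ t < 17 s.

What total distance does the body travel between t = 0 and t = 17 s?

100 m

Distance (not displacement) is the total path length: add the absolute areas under v-t.
0–4 s: |-9| × 4 = 36 m
4–5 s: |-5| × 1 = 5 m
5–11 s: |7| × 6 = 42 m
11–16 s: |-3| × 5 = 15 m
16–17 s: |2| × 1 = 2 m
Total distance = 100 m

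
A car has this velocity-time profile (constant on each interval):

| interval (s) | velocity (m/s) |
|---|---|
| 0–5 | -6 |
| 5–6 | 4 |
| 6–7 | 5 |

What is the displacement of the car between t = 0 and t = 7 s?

Net displacement equals the area under the velocity-time graph (areas below the axis count negative).
0–5 s: -6 × 5 = -30 m
5–6 s: 4 × 1 = 4 m
6–7 s: 5 × 1 = 5 m
Net displacement = -21 m

-21 m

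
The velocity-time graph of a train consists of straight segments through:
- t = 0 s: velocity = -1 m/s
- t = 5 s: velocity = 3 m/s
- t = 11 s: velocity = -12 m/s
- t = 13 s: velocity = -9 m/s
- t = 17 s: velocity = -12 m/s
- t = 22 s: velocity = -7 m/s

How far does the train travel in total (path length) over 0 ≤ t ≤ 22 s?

147.35 m

Total distance travelled is ∫|v| dt — sum the magnitudes of each area piece.
0–5 s: v = 0 at t = 1.25 s; triangle areas 0.625 + 5.625 = 6.25 m
5–11 s: v = 0 at t = 6.2 s; triangle areas 1.8 + 28.8 = 30.6 m
11–13 s: |½(-12 + -9)(2)| = 21 m
13–17 s: |½(-9 + -12)(4)| = 42 m
17–22 s: |½(-12 + -7)(5)| = 47.5 m
Total distance = 147.35 m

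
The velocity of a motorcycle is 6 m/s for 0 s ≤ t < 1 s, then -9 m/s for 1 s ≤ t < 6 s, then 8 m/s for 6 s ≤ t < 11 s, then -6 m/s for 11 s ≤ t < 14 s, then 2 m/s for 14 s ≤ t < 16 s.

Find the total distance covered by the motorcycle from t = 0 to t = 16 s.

Total distance travelled is ∫|v| dt — sum the magnitudes of each area piece.
0–1 s: |6| × 1 = 6 m
1–6 s: |-9| × 5 = 45 m
6–11 s: |8| × 5 = 40 m
11–14 s: |-6| × 3 = 18 m
14–16 s: |2| × 2 = 4 m
Total distance = 113 m

113 m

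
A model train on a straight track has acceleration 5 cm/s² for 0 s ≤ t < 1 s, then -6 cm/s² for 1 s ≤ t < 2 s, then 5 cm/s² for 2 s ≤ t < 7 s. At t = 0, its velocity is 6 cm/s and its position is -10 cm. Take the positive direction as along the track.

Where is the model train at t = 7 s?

94 cm

On each constant-a segment, Δv = aΔt and Δx = v₀Δt + ½aΔt²; chain segment to segment.
0–1 s: v starts 6 cm/s; Δx = 6·1 + ½·5·1² = 8.5 cm; v ends 11 cm/s.
1–2 s: v starts 11 cm/s; Δx = 11·1 + ½·-6·1² = 8 cm; v ends 5 cm/s.
2–7 s: v starts 5 cm/s; Δx = 5·5 + ½·5·5² = 87.5 cm; v ends 30 cm/s.
x(7) = -10 + Σ Δx = 94 cm.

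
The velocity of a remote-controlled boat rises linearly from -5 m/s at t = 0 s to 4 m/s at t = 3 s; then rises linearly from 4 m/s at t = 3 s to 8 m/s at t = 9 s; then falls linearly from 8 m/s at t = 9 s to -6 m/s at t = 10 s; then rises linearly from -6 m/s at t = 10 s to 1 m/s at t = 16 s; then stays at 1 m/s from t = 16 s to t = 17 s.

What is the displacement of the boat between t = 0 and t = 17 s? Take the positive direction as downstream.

21.5 m

Displacement is the signed area under the v-t curve.
0–3 s: ½(-5 + 4)(3) = -1.5 m
3–9 s: ½(4 + 8)(6) = 36 m
9–10 s: ½(8 + -6)(1) = 1 m
10–16 s: ½(-6 + 1)(6) = -15 m
16–17 s: 1 × 1 = 1 m
Net displacement = 21.5 m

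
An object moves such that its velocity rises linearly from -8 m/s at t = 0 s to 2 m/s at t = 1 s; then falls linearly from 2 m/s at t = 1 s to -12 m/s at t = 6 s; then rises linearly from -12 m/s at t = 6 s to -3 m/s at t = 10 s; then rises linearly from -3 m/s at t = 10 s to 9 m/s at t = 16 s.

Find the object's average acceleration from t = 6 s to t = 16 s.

2.1 m/s²

Average acceleration = Δv/Δt = (9 − -12)/(16 − 6) = 2.1 m/s².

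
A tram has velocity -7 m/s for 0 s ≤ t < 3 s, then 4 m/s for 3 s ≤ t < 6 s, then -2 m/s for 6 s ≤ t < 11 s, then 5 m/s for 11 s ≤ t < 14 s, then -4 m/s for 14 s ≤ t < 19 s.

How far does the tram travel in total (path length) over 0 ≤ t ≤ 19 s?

Distance (not displacement) is the total path length: add the absolute areas under v-t.
0–3 s: |-7| × 3 = 21 m
3–6 s: |4| × 3 = 12 m
6–11 s: |-2| × 5 = 10 m
11–14 s: |5| × 3 = 15 m
14–19 s: |-4| × 5 = 20 m
Total distance = 78 m

78 m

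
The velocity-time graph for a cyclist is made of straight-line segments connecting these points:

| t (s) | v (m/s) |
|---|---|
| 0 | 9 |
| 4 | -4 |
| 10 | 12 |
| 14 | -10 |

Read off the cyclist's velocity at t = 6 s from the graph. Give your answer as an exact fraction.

On 4–10 s the graph is linear from -4 to 12 m/s: v(6) = -4 + (12 − -4)·(6 − 4)/(10 − 4) = 4/3 m/s.

4/3 m/s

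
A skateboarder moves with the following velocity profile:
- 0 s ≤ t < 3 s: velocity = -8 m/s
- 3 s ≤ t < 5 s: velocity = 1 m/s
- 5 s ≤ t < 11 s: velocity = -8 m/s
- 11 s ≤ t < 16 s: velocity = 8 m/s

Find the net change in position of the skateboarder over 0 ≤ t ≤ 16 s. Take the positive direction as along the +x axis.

-30 m

Displacement is the signed area under the v-t curve.
0–3 s: -8 × 3 = -24 m
3–5 s: 1 × 2 = 2 m
5–11 s: -8 × 6 = -48 m
11–16 s: 8 × 5 = 40 m
Net displacement = -30 m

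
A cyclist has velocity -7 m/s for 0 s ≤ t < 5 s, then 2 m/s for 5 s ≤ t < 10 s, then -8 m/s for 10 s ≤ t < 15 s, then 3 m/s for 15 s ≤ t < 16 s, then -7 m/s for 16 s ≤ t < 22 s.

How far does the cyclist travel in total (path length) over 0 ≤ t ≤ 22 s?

130 m

Distance (not displacement) is the total path length: add the absolute areas under v-t.
0–5 s: |-7| × 5 = 35 m
5–10 s: |2| × 5 = 10 m
10–15 s: |-8| × 5 = 40 m
15–16 s: |3| × 1 = 3 m
16–22 s: |-7| × 6 = 42 m
Total distance = 130 m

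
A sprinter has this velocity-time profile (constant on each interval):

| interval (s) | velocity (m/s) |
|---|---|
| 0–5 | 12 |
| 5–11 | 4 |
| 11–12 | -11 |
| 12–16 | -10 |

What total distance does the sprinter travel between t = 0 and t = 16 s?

Distance (not displacement) is the total path length: add the absolute areas under v-t.
0–5 s: |12| × 5 = 60 m
5–11 s: |4| × 6 = 24 m
11–12 s: |-11| × 1 = 11 m
12–16 s: |-10| × 4 = 40 m
Total distance = 135 m

135 m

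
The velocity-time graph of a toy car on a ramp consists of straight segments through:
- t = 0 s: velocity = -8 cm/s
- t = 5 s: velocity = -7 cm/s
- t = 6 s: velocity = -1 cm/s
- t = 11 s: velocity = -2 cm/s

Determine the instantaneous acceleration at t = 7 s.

-0.2 cm/s²

Acceleration is the slope of the v-t graph on 6–11 s: (-2 − -1)/(11 − 6) = -0.2 cm/s².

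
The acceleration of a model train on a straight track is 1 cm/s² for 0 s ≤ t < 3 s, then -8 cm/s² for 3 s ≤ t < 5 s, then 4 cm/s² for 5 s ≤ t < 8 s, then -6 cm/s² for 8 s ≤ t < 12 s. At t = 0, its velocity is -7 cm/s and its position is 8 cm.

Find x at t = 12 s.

-154.5 cm

On each constant-a segment, Δv = aΔt and Δx = v₀Δt + ½aΔt²; chain segment to segment.
0–3 s: v starts -7 cm/s; Δx = -7·3 + ½·1·3² = -16.5 cm; v ends -4 cm/s.
3–5 s: v starts -4 cm/s; Δx = -4·2 + ½·-8·2² = -24 cm; v ends -20 cm/s.
5–8 s: v starts -20 cm/s; Δx = -20·3 + ½·4·3² = -42 cm; v ends -8 cm/s.
8–12 s: v starts -8 cm/s; Δx = -8·4 + ½·-6·4² = -80 cm; v ends -32 cm/s.
x(12) = 8 + Σ Δx = -154.5 cm.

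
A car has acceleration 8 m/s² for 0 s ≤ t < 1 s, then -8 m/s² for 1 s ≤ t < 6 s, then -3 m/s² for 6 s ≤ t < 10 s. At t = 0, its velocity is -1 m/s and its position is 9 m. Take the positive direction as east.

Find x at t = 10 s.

-209 m

On each constant-a segment, Δv = aΔt and Δx = v₀Δt + ½aΔt²; chain segment to segment.
0–1 s: v starts -1 m/s; Δx = -1·1 + ½·8·1² = 3 m; v ends 7 m/s.
1–6 s: v starts 7 m/s; Δx = 7·5 + ½·-8·5² = -65 m; v ends -33 m/s.
6–10 s: v starts -33 m/s; Δx = -33·4 + ½·-3·4² = -156 m; v ends -45 m/s.
x(10) = 9 + Σ Δx = -209 m.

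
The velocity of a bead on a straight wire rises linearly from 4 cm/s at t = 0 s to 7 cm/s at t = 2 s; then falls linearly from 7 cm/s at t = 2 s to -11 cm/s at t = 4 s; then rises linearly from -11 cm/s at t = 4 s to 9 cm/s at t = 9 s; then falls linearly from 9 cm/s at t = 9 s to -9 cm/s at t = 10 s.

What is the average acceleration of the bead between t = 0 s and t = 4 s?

Average acceleration = Δv/Δt = (-11 − 4)/(4 − 0) = -3.75 cm/s².

-3.75 cm/s²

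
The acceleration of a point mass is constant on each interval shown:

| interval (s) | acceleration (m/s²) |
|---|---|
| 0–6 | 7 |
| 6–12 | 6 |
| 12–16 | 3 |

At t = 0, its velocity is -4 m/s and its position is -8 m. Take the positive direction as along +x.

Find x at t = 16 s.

On each constant-a segment, Δv = aΔt and Δx = v₀Δt + ½aΔt²; chain segment to segment.
0–6 s: v starts -4 m/s; Δx = -4·6 + ½·7·6² = 102 m; v ends 38 m/s.
6–12 s: v starts 38 m/s; Δx = 38·6 + ½·6·6² = 336 m; v ends 74 m/s.
12–16 s: v starts 74 m/s; Δx = 74·4 + ½·3·4² = 320 m; v ends 86 m/s.
x(16) = -8 + Σ Δx = 750 m.

750 m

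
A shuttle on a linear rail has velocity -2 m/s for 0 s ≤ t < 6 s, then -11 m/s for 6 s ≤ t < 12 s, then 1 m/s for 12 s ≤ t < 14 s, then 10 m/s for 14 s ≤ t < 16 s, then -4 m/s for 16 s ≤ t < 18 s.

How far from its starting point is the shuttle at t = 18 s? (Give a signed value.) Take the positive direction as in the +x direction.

-64 m

Net displacement equals the area under the velocity-time graph (areas below the axis count negative).
0–6 s: -2 × 6 = -12 m
6–12 s: -11 × 6 = -66 m
12–14 s: 1 × 2 = 2 m
14–16 s: 10 × 2 = 20 m
16–18 s: -4 × 2 = -8 m
Net displacement = -64 m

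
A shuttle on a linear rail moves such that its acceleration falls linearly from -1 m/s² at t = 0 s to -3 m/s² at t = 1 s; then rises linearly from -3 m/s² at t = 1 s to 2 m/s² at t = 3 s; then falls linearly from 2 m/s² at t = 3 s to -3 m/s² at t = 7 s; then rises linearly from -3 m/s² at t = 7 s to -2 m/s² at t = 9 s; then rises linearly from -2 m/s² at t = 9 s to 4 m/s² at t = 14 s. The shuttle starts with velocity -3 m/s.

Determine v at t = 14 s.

-8 m/s

Δv equals the area under the a-t graph; then v = v₀ + Δv.
0–1 s: ½(-1 + -3)(1) = -2 m/s
1–3 s: ½(-3 + 2)(2) = -1 m/s
3–7 s: ½(2 + -3)(4) = -2 m/s
7–9 s: ½(-3 + -2)(2) = -5 m/s
9–14 s: ½(-2 + 4)(5) = 5 m/s
Δv = -5 m/s, so v(14) = -3 + (-5) = -8 m/s.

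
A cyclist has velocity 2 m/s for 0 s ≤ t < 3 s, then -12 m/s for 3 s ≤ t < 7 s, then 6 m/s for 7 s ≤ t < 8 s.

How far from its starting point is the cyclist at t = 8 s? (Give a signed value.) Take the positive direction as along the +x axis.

-36 m

Net displacement equals the area under the velocity-time graph (areas below the axis count negative).
0–3 s: 2 × 3 = 6 m
3–7 s: -12 × 4 = -48 m
7–8 s: 6 × 1 = 6 m
Net displacement = -36 m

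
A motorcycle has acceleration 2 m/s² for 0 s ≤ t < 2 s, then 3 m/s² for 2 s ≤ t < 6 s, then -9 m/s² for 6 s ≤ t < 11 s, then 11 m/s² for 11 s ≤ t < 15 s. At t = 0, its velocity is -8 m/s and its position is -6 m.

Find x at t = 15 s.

On each constant-a segment, Δv = aΔt and Δx = v₀Δt + ½aΔt²; chain segment to segment.
0–2 s: v starts -8 m/s; Δx = -8·2 + ½·2·2² = -12 m; v ends -4 m/s.
2–6 s: v starts -4 m/s; Δx = -4·4 + ½·3·4² = 8 m; v ends 8 m/s.
6–11 s: v starts 8 m/s; Δx = 8·5 + ½·-9·5² = -72.5 m; v ends -37 m/s.
11–15 s: v starts -37 m/s; Δx = -37·4 + ½·11·4² = -60 m; v ends 7 m/s.
x(15) = -6 + Σ Δx = -142.5 m.

-142.5 m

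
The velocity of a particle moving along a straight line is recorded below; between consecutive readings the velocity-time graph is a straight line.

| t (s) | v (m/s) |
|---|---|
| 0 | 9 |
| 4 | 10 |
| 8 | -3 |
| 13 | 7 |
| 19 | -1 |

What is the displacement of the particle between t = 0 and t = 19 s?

Net displacement equals the area under the velocity-time graph (areas below the axis count negative).
0–4 s: ½(9 + 10)(4) = 38 m
4–8 s: ½(10 + -3)(4) = 14 m
8–13 s: ½(-3 + 7)(5) = 10 m
13–19 s: ½(7 + -1)(6) = 18 m
Net displacement = 80 m

80 m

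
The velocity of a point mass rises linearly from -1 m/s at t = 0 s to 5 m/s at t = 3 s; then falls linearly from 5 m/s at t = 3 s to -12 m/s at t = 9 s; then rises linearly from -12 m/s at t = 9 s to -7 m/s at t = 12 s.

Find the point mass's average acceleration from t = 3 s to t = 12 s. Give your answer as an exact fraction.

-4/3 m/s²

Average acceleration = Δv/Δt = (-7 − 5)/(12 − 3) = -4/3 m/s².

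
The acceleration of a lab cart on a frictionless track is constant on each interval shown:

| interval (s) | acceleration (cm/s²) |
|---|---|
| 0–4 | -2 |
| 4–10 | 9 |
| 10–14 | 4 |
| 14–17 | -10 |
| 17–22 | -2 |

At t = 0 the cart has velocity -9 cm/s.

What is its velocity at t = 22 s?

13 cm/s

Δv equals the area under the a-t graph; then v = v₀ + Δv.
0–4 s: -2 × 4 = -8 cm/s
4–10 s: 9 × 6 = 54 cm/s
10–14 s: 4 × 4 = 16 cm/s
14–17 s: -10 × 3 = -30 cm/s
17–22 s: -2 × 5 = -10 cm/s
Δv = 22 cm/s, so v(22) = -9 + (22) = 13 cm/s.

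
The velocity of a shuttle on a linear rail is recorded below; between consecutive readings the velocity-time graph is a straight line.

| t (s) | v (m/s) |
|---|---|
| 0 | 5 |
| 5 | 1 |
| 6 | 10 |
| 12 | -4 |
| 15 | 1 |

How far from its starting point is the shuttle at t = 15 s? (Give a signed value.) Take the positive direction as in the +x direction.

Displacement is the signed area under the v-t curve.
0–5 s: ½(5 + 1)(5) = 15 m
5–6 s: ½(1 + 10)(1) = 5.5 m
6–12 s: ½(10 + -4)(6) = 18 m
12–15 s: ½(-4 + 1)(3) = -4.5 m
Net displacement = 34 m

34 m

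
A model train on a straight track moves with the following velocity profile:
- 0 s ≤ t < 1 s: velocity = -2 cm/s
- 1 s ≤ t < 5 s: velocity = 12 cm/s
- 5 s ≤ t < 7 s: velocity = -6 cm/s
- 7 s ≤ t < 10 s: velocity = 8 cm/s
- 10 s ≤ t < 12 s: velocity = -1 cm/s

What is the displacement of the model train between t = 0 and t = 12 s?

Net displacement equals the area under the velocity-time graph (areas below the axis count negative).
0–1 s: -2 × 1 = -2 cm
1–5 s: 12 × 4 = 48 cm
5–7 s: -6 × 2 = -12 cm
7–10 s: 8 × 3 = 24 cm
10–12 s: -1 × 2 = -2 cm
Net displacement = 56 cm

56 cm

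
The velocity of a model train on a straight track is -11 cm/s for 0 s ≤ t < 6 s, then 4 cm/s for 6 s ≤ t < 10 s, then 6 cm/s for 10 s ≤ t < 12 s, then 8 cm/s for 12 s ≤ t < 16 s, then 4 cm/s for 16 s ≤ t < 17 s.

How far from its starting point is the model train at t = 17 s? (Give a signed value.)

-2 cm

Net displacement equals the area under the velocity-time graph (areas below the axis count negative).
0–6 s: -11 × 6 = -66 cm
6–10 s: 4 × 4 = 16 cm
10–12 s: 6 × 2 = 12 cm
12–16 s: 8 × 4 = 32 cm
16–17 s: 4 × 1 = 4 cm
Net displacement = -2 cm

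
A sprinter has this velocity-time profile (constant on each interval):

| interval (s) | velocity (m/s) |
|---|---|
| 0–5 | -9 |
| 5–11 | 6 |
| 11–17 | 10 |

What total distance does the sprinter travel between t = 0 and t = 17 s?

141 m

Total distance travelled is ∫|v| dt — sum the magnitudes of each area piece.
0–5 s: |-9| × 5 = 45 m
5–11 s: |6| × 6 = 36 m
11–17 s: |10| × 6 = 60 m
Total distance = 141 m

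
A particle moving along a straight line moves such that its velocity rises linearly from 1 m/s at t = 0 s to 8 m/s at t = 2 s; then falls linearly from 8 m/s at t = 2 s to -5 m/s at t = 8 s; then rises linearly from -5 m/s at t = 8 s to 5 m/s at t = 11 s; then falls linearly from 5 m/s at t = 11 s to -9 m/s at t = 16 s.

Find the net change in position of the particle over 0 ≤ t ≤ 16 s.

Displacement is the signed area under the v-t curve.
0–2 s: ½(1 + 8)(2) = 9 m
2–8 s: ½(8 + -5)(6) = 9 m
8–11 s: ½(-5 + 5)(3) = 0 m
11–16 s: ½(5 + -9)(5) = -10 m
Net displacement = 8 m

8 m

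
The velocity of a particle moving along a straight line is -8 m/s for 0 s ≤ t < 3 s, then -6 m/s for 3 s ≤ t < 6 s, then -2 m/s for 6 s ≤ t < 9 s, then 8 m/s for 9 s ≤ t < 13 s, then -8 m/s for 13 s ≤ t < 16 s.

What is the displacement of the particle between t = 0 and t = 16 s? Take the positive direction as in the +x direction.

-40 m

Displacement is the signed area under the v-t curve.
0–3 s: -8 × 3 = -24 m
3–6 s: -6 × 3 = -18 m
6–9 s: -2 × 3 = -6 m
9–13 s: 8 × 4 = 32 m
13–16 s: -8 × 3 = -24 m
Net displacement = -40 m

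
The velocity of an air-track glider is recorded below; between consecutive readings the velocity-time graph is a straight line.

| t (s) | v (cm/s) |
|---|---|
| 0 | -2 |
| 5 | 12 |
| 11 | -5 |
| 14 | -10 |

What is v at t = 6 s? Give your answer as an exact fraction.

55/6 cm/s

On 5–11 s the graph is linear from 12 to -5 cm/s: v(6) = 12 + (-5 − 12)·(6 − 5)/(11 − 5) = 55/6 cm/s.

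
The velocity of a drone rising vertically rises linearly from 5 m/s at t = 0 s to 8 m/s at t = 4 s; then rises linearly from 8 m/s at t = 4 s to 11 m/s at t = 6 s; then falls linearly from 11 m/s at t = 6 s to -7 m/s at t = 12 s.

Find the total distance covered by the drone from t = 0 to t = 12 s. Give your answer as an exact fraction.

220/3 m

Total distance travelled is ∫|v| dt — sum the magnitudes of each area piece.
0–4 s: |½(5 + 8)(4)| = 26 m
4–6 s: |½(8 + 11)(2)| = 19 m
6–12 s: v = 0 at t = 29/3 s; triangle areas 121/6 + 49/6 = 85/3 m
Total distance = 220/3 m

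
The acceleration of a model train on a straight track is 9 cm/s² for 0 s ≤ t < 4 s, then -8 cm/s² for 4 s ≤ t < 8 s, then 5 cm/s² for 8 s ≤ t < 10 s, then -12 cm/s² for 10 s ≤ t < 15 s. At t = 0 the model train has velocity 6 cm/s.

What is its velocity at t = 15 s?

Δv equals the area under the a-t graph; then v = v₀ + Δv.
0–4 s: 9 × 4 = 36 cm/s
4–8 s: -8 × 4 = -32 cm/s
8–10 s: 5 × 2 = 10 cm/s
10–15 s: -12 × 5 = -60 cm/s
Δv = -46 cm/s, so v(15) = 6 + (-46) = -40 cm/s.

-40 cm/s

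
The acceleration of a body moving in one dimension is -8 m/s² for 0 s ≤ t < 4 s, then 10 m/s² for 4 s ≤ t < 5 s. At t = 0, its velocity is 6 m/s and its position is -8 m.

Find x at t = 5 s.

-69 m

On each constant-a segment, Δv = aΔt and Δx = v₀Δt + ½aΔt²; chain segment to segment.
0–4 s: v starts 6 m/s; Δx = 6·4 + ½·-8·4² = -40 m; v ends -26 m/s.
4–5 s: v starts -26 m/s; Δx = -26·1 + ½·10·1² = -21 m; v ends -16 m/s.
x(5) = -8 + Σ Δx = -69 m.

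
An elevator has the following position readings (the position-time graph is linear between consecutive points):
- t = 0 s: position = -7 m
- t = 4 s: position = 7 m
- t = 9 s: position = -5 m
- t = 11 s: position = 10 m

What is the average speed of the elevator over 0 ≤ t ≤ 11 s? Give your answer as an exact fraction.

Average speed = (total path length)/(elapsed time); on a piecewise-linear x-t graph the path length is Σ|Δx|.
0–4 s: |Δx| = |7 − -7| = 14 m
4–9 s: |Δx| = |-5 − 7| = 12 m
9–11 s: |Δx| = |10 − -5| = 15 m
Total path = 41 m; average speed = 41/11 = 41/11 m/s.

41/11 m/s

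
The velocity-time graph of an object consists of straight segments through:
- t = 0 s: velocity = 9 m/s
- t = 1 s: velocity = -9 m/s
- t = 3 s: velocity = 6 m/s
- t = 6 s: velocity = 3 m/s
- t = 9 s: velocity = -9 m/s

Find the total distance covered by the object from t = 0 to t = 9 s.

37.05 m

Distance (not displacement) is the total path length: add the absolute areas under v-t.
0–1 s: v = 0 at t = 0.5 s; triangle areas 2.25 + 2.25 = 4.5 m
1–3 s: v = 0 at t = 2.2 s; triangle areas 5.4 + 2.4 = 7.8 m
3–6 s: |½(6 + 3)(3)| = 13.5 m
6–9 s: v = 0 at t = 6.75 s; triangle areas 1.125 + 10.125 = 11.25 m
Total distance = 37.05 m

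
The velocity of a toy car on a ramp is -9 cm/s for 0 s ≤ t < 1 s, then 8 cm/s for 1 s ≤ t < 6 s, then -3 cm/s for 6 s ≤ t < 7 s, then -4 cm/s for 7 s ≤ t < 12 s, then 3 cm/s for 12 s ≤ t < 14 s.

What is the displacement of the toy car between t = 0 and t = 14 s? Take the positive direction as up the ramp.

Net displacement equals the area under the velocity-time graph (areas below the axis count negative).
0–1 s: -9 × 1 = -9 cm
1–6 s: 8 × 5 = 40 cm
6–7 s: -3 × 1 = -3 cm
7–12 s: -4 × 5 = -20 cm
12–14 s: 3 × 2 = 6 cm
Net displacement = 14 cm

14 cm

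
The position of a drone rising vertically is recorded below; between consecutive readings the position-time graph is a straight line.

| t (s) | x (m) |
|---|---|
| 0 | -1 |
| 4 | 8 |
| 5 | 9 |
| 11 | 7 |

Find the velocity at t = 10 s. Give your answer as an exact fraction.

Velocity is the slope of the x-t graph on 5–11 s: (7 − 9)/(11 − 5) = -1/3 m/s.

-1/3 m/s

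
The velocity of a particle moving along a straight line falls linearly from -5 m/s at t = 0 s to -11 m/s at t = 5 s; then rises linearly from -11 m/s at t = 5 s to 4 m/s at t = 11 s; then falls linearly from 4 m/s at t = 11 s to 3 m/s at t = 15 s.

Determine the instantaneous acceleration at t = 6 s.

2.5 m/s²

Acceleration is the slope of the v-t graph on 5–11 s: (4 − -11)/(11 − 5) = 2.5 m/s².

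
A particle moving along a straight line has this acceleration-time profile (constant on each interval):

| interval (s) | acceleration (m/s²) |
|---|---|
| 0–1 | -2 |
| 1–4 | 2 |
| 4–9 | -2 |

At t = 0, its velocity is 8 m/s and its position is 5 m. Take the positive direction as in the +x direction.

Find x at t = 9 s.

74 m

On each constant-a segment, Δv = aΔt and Δx = v₀Δt + ½aΔt²; chain segment to segment.
0–1 s: v starts 8 m/s; Δx = 8·1 + ½·-2·1² = 7 m; v ends 6 m/s.
1–4 s: v starts 6 m/s; Δx = 6·3 + ½·2·3² = 27 m; v ends 12 m/s.
4–9 s: v starts 12 m/s; Δx = 12·5 + ½·-2·5² = 35 m; v ends 2 m/s.
x(9) = 5 + Σ Δx = 74 m.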